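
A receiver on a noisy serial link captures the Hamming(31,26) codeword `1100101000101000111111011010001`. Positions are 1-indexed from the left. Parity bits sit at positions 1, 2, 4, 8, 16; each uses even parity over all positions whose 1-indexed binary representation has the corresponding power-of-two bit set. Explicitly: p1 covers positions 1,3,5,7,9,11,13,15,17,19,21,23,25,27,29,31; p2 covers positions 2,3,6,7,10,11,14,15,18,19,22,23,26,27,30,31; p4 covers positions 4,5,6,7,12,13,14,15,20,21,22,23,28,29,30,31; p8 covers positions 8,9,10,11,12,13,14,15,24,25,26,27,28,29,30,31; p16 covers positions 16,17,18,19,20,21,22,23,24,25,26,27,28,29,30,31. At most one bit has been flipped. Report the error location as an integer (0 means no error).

5

s1: b1⊕b3⊕b5⊕b7⊕b9⊕b11⊕b13⊕b15⊕b17⊕b19⊕b21⊕b23⊕b25⊕b27⊕b29⊕b31 = 1⊕0⊕1⊕1⊕0⊕1⊕1⊕0⊕1⊕1⊕1⊕0⊕1⊕1⊕0⊕1 = 1
s2: b2⊕b3⊕b6⊕b7⊕b10⊕b11⊕b14⊕b15⊕b18⊕b19⊕b22⊕b23⊕b26⊕b27⊕b30⊕b31 = 1⊕0⊕0⊕1⊕0⊕1⊕0⊕0⊕1⊕1⊕1⊕0⊕0⊕1⊕0⊕1 = 0
s4: b4⊕b5⊕b6⊕b7⊕b12⊕b13⊕b14⊕b15⊕b20⊕b21⊕b22⊕b23⊕b28⊕b29⊕b30⊕b31 = 0⊕1⊕0⊕1⊕0⊕1⊕0⊕0⊕1⊕1⊕1⊕0⊕0⊕0⊕0⊕1 = 1
s8: b8⊕b9⊕b10⊕b11⊕b12⊕b13⊕b14⊕b15⊕b24⊕b25⊕b26⊕b27⊕b28⊕b29⊕b30⊕b31 = 0⊕0⊕0⊕1⊕0⊕1⊕0⊕0⊕1⊕1⊕0⊕1⊕0⊕0⊕0⊕1 = 0
s16: b16⊕b17⊕b18⊕b19⊕b20⊕b21⊕b22⊕b23⊕b24⊕b25⊕b26⊕b27⊕b28⊕b29⊕b30⊕b31 = 0⊕1⊕1⊕1⊕1⊕1⊕1⊕0⊕1⊕1⊕0⊕1⊕0⊕0⊕0⊕1 = 0
Syndrome (s16...s1) = 00101 → position 5.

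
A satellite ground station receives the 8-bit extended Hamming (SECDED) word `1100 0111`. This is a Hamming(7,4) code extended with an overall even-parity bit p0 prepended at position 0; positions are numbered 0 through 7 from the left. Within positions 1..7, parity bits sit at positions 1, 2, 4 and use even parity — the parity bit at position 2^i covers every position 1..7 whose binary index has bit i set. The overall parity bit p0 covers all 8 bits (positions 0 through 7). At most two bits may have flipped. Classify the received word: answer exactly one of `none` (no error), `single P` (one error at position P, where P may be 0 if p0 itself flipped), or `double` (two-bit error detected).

single 5

s1: b1⊕b3⊕b5⊕b7 = 1⊕0⊕1⊕1 = 1
s2: b2⊕b3⊕b6⊕b7 = 0⊕0⊕1⊕1 = 0
s4: b4⊕b5⊕b6⊕b7 = 0⊕1⊕1⊕1 = 1
Syndrome (s4...s1) = 101 → position 5.
Overall parity (XOR of all 8 bits, including p0): 1⊕1⊕0⊕0⊕0⊕1⊕1⊕1 = 1
Overall=1, syndrome position=5 → single-bit error at position 5.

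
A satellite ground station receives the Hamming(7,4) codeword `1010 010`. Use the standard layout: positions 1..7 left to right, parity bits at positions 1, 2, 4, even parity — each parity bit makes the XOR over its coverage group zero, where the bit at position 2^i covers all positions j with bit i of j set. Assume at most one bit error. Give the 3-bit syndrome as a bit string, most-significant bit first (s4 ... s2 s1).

s1: b1⊕b3⊕b5⊕b7 = 1⊕1⊕0⊕0 = 0
s2: b2⊕b3⊕b6⊕b7 = 0⊕1⊕1⊕0 = 0
s4: b4⊕b5⊕b6⊕b7 = 0⊕0⊕1⊕0 = 1
Syndrome (s4...s1) = 100 → position 4.

100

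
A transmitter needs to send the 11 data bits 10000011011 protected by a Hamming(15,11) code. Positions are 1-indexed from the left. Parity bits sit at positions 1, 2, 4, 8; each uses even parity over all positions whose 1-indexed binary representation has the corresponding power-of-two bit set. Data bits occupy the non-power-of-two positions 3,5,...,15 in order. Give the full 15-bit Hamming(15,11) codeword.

101100000011011

Place data bits at non-power-of-two positions: b3=1, b5=0, b6=0, b7=0, b9=0, b10=0, b11=1, b12=1, b13=0, b14=1, b15=1.
p1 = XOR of data positions {3,5,7,9,11,13,15} = 1⊕0⊕0⊕0⊕1⊕0⊕1 = 1
p2 = XOR of data positions {3,6,7,10,11,14,15} = 1⊕0⊕0⊕0⊕1⊕1⊕1 = 0
p4 = XOR of data positions {5,6,7,12,13,14,15} = 0⊕0⊕0⊕1⊕0⊕1⊕1 = 1
p8 = XOR of data positions {9,10,11,12,13,14,15} = 0⊕0⊕1⊕1⊕0⊕1⊕1 = 0
Codeword b1..b15 = 101100000011011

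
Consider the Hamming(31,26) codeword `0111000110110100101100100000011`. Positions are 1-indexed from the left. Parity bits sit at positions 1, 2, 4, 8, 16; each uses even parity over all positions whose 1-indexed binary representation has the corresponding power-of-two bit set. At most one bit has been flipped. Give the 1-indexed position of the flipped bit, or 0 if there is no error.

s1: b1⊕b3⊕b5⊕b7⊕b9⊕b11⊕b13⊕b15⊕b17⊕b19⊕b21⊕b23⊕b25⊕b27⊕b29⊕b31 = 0⊕1⊕0⊕0⊕1⊕1⊕0⊕0⊕1⊕1⊕0⊕1⊕0⊕0⊕0⊕1 = 1
s2: b2⊕b3⊕b6⊕b7⊕b10⊕b11⊕b14⊕b15⊕b18⊕b19⊕b22⊕b23⊕b26⊕b27⊕b30⊕b31 = 1⊕1⊕0⊕0⊕0⊕1⊕1⊕0⊕0⊕1⊕0⊕1⊕0⊕0⊕1⊕1 = 0
s4: b4⊕b5⊕b6⊕b7⊕b12⊕b13⊕b14⊕b15⊕b20⊕b21⊕b22⊕b23⊕b28⊕b29⊕b30⊕b31 = 1⊕0⊕0⊕0⊕1⊕0⊕1⊕0⊕1⊕0⊕0⊕1⊕0⊕0⊕1⊕1 = 1
s8: b8⊕b9⊕b10⊕b11⊕b12⊕b13⊕b14⊕b15⊕b24⊕b25⊕b26⊕b27⊕b28⊕b29⊕b30⊕b31 = 1⊕1⊕0⊕1⊕1⊕0⊕1⊕0⊕0⊕0⊕0⊕0⊕0⊕0⊕1⊕1 = 1
s16: b16⊕b17⊕b18⊕b19⊕b20⊕b21⊕b22⊕b23⊕b24⊕b25⊕b26⊕b27⊕b28⊕b29⊕b30⊕b31 = 0⊕1⊕0⊕1⊕1⊕0⊕0⊕1⊕0⊕0⊕0⊕0⊕0⊕0⊕1⊕1 = 0
Syndrome (s16...s1) = 01101 → position 13.

13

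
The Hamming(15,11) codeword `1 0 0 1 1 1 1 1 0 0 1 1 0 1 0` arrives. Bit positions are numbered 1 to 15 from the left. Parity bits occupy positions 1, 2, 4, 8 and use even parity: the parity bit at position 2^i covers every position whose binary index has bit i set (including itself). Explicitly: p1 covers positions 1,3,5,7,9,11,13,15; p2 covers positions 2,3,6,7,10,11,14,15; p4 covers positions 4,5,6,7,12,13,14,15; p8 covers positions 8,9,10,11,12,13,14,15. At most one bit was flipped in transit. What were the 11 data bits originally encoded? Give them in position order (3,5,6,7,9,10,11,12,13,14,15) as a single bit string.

01110011010

s1: b1⊕b3⊕b5⊕b7⊕b9⊕b11⊕b13⊕b15 = 1⊕0⊕1⊕1⊕0⊕1⊕0⊕0 = 0
s2: b2⊕b3⊕b6⊕b7⊕b10⊕b11⊕b14⊕b15 = 0⊕0⊕1⊕1⊕0⊕1⊕1⊕0 = 0
s4: b4⊕b5⊕b6⊕b7⊕b12⊕b13⊕b14⊕b15 = 1⊕1⊕1⊕1⊕1⊕0⊕1⊕0 = 0
s8: b8⊕b9⊕b10⊕b11⊕b12⊕b13⊕b14⊕b15 = 1⊕0⊕0⊕1⊕1⊕0⊕1⊕0 = 0
Syndrome (s8...s1) = 0000 → position 0 (no error).
No correction needed.
Data bits at positions 3,5,6,7,9,10,11,12,13,14,15: 01110011010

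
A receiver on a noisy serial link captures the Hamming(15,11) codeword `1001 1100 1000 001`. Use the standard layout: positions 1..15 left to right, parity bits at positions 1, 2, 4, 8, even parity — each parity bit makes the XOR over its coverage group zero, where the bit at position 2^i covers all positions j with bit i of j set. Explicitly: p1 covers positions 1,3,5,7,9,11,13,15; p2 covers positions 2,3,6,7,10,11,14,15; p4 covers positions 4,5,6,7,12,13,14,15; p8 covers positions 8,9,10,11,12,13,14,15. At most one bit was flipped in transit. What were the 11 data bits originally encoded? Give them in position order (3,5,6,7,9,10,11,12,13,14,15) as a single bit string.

s1: b1⊕b3⊕b5⊕b7⊕b9⊕b11⊕b13⊕b15 = 1⊕0⊕1⊕0⊕1⊕0⊕0⊕1 = 0
s2: b2⊕b3⊕b6⊕b7⊕b10⊕b11⊕b14⊕b15 = 0⊕0⊕1⊕0⊕0⊕0⊕0⊕1 = 0
s4: b4⊕b5⊕b6⊕b7⊕b12⊕b13⊕b14⊕b15 = 1⊕1⊕1⊕0⊕0⊕0⊕0⊕1 = 0
s8: b8⊕b9⊕b10⊕b11⊕b12⊕b13⊕b14⊕b15 = 0⊕1⊕0⊕0⊕0⊕0⊕0⊕1 = 0
Syndrome (s8...s1) = 0000 → position 0 (no error).
No correction needed.
Data bits at positions 3,5,6,7,9,10,11,12,13,14,15: 01101000001

01101000001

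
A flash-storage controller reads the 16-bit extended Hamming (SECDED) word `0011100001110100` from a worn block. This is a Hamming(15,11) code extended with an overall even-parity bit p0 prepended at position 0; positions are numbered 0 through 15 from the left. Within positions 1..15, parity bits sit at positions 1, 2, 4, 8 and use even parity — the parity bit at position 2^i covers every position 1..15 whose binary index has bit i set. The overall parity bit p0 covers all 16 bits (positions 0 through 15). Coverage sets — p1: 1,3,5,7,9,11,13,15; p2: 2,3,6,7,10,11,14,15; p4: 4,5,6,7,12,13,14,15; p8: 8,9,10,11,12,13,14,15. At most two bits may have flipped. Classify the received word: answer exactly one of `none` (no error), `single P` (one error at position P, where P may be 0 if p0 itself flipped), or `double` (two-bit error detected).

single 0

s1: b1⊕b3⊕b5⊕b7⊕b9⊕b11⊕b13⊕b15 = 0⊕1⊕0⊕0⊕1⊕1⊕1⊕0 = 0
s2: b2⊕b3⊕b6⊕b7⊕b10⊕b11⊕b14⊕b15 = 1⊕1⊕0⊕0⊕1⊕1⊕0⊕0 = 0
s4: b4⊕b5⊕b6⊕b7⊕b12⊕b13⊕b14⊕b15 = 1⊕0⊕0⊕0⊕0⊕1⊕0⊕0 = 0
s8: b8⊕b9⊕b10⊕b11⊕b12⊕b13⊕b14⊕b15 = 0⊕1⊕1⊕1⊕0⊕1⊕0⊕0 = 0
Syndrome (s8...s1) = 0000 → position 0 (no error).
Overall parity (XOR of all 16 bits, including p0): 0⊕0⊕1⊕1⊕1⊕0⊕0⊕0⊕0⊕1⊕1⊕1⊕0⊕1⊕0⊕0 = 1
Overall=1, syndrome position=0 → single-bit error at position 0.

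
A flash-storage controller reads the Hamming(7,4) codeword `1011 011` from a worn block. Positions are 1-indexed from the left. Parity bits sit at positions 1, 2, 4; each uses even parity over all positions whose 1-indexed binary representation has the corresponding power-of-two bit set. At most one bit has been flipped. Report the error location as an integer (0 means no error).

s1: b1⊕b3⊕b5⊕b7 = 1⊕1⊕0⊕1 = 1
s2: b2⊕b3⊕b6⊕b7 = 0⊕1⊕1⊕1 = 1
s4: b4⊕b5⊕b6⊕b7 = 1⊕0⊕1⊕1 = 1
Syndrome (s4...s1) = 111 → position 7.

7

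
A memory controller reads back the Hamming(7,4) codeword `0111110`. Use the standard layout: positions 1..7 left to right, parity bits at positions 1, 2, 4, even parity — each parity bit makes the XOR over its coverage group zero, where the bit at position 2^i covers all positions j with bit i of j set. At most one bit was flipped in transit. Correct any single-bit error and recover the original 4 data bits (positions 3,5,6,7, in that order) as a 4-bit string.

s1: b1⊕b3⊕b5⊕b7 = 0⊕1⊕1⊕0 = 0
s2: b2⊕b3⊕b6⊕b7 = 1⊕1⊕1⊕0 = 1
s4: b4⊕b5⊕b6⊕b7 = 1⊕1⊕1⊕0 = 1
Syndrome (s4...s1) = 110 → position 6.
Flip bit 6: corrected codeword = 0111100
Data bits at positions 3,5,6,7: 1100

1100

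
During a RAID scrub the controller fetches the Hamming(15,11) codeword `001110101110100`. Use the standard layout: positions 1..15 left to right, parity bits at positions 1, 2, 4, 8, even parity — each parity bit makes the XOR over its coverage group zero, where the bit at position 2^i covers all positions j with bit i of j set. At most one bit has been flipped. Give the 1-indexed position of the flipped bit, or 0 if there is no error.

0

s1: b1⊕b3⊕b5⊕b7⊕b9⊕b11⊕b13⊕b15 = 0⊕1⊕1⊕1⊕1⊕1⊕1⊕0 = 0
s2: b2⊕b3⊕b6⊕b7⊕b10⊕b11⊕b14⊕b15 = 0⊕1⊕0⊕1⊕1⊕1⊕0⊕0 = 0
s4: b4⊕b5⊕b6⊕b7⊕b12⊕b13⊕b14⊕b15 = 1⊕1⊕0⊕1⊕0⊕1⊕0⊕0 = 0
s8: b8⊕b9⊕b10⊕b11⊕b12⊕b13⊕b14⊕b15 = 0⊕1⊕1⊕1⊕0⊕1⊕0⊕0 = 0
Syndrome (s8...s1) = 0000 → position 0 (no error).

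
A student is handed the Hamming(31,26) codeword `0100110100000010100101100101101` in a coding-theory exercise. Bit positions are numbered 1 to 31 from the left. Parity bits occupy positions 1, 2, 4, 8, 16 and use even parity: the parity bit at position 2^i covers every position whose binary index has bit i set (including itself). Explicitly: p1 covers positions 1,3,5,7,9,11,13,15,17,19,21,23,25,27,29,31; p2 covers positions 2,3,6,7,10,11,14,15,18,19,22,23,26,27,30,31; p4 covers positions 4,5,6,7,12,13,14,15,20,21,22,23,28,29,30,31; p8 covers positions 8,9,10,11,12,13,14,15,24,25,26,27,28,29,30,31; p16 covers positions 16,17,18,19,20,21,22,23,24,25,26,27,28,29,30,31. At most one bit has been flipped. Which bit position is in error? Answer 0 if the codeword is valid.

s1: b1⊕b3⊕b5⊕b7⊕b9⊕b11⊕b13⊕b15⊕b17⊕b19⊕b21⊕b23⊕b25⊕b27⊕b29⊕b31 = 0⊕0⊕1⊕0⊕0⊕0⊕0⊕1⊕1⊕0⊕0⊕1⊕0⊕0⊕1⊕1 = 0
s2: b2⊕b3⊕b6⊕b7⊕b10⊕b11⊕b14⊕b15⊕b18⊕b19⊕b22⊕b23⊕b26⊕b27⊕b30⊕b31 = 1⊕0⊕1⊕0⊕0⊕0⊕0⊕1⊕0⊕0⊕1⊕1⊕1⊕0⊕0⊕1 = 1
s4: b4⊕b5⊕b6⊕b7⊕b12⊕b13⊕b14⊕b15⊕b20⊕b21⊕b22⊕b23⊕b28⊕b29⊕b30⊕b31 = 0⊕1⊕1⊕0⊕0⊕0⊕0⊕1⊕1⊕0⊕1⊕1⊕1⊕1⊕0⊕1 = 1
s8: b8⊕b9⊕b10⊕b11⊕b12⊕b13⊕b14⊕b15⊕b24⊕b25⊕b26⊕b27⊕b28⊕b29⊕b30⊕b31 = 1⊕0⊕0⊕0⊕0⊕0⊕0⊕1⊕0⊕0⊕1⊕0⊕1⊕1⊕0⊕1 = 0
s16: b16⊕b17⊕b18⊕b19⊕b20⊕b21⊕b22⊕b23⊕b24⊕b25⊕b26⊕b27⊕b28⊕b29⊕b30⊕b31 = 0⊕1⊕0⊕0⊕1⊕0⊕1⊕1⊕0⊕0⊕1⊕0⊕1⊕1⊕0⊕1 = 0
Syndrome (s16...s1) = 00110 → position 6.

6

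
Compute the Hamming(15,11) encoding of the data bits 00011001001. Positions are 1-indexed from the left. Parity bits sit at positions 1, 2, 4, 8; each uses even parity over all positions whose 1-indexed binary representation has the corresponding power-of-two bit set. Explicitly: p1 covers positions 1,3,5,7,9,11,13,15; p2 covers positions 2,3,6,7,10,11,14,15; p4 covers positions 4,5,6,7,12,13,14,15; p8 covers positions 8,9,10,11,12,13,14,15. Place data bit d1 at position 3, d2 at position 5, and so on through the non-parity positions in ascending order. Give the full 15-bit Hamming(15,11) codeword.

Place data bits at non-power-of-two positions: b3=0, b5=0, b6=0, b7=1, b9=1, b10=0, b11=0, b12=1, b13=0, b14=0, b15=1.
p1 = XOR of data positions {3,5,7,9,11,13,15} = 0⊕0⊕1⊕1⊕0⊕0⊕1 = 1
p2 = XOR of data positions {3,6,7,10,11,14,15} = 0⊕0⊕1⊕0⊕0⊕0⊕1 = 0
p4 = XOR of data positions {5,6,7,12,13,14,15} = 0⊕0⊕1⊕1⊕0⊕0⊕1 = 1
p8 = XOR of data positions {9,10,11,12,13,14,15} = 1⊕0⊕0⊕1⊕0⊕0⊕1 = 1
Codeword b1..b15 = 100100111001001

100100111001001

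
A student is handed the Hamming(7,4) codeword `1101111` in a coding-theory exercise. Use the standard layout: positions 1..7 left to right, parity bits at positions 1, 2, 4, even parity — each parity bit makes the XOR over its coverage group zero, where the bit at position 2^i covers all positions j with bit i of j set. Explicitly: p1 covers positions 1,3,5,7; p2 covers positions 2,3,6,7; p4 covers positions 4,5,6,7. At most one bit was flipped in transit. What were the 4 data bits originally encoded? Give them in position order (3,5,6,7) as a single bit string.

s1: b1⊕b3⊕b5⊕b7 = 1⊕0⊕1⊕1 = 1
s2: b2⊕b3⊕b6⊕b7 = 1⊕0⊕1⊕1 = 1
s4: b4⊕b5⊕b6⊕b7 = 1⊕1⊕1⊕1 = 0
Syndrome (s4...s1) = 011 → position 3.
Flip bit 3: corrected codeword = 1111111
Data bits at positions 3,5,6,7: 1111

1111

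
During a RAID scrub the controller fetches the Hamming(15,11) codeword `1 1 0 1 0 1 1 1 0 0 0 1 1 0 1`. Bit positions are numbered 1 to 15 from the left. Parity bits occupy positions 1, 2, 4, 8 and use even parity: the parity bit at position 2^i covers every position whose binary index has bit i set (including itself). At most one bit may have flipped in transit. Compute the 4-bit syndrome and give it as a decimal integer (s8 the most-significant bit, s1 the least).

s1: b1⊕b3⊕b5⊕b7⊕b9⊕b11⊕b13⊕b15 = 1⊕0⊕0⊕1⊕0⊕0⊕1⊕1 = 0
s2: b2⊕b3⊕b6⊕b7⊕b10⊕b11⊕b14⊕b15 = 1⊕0⊕1⊕1⊕0⊕0⊕0⊕1 = 0
s4: b4⊕b5⊕b6⊕b7⊕b12⊕b13⊕b14⊕b15 = 1⊕0⊕1⊕1⊕1⊕1⊕0⊕1 = 0
s8: b8⊕b9⊕b10⊕b11⊕b12⊕b13⊕b14⊕b15 = 1⊕0⊕0⊕0⊕1⊕1⊕0⊕1 = 0
Syndrome (s8...s1) = 0000 → position 0 (no error).

0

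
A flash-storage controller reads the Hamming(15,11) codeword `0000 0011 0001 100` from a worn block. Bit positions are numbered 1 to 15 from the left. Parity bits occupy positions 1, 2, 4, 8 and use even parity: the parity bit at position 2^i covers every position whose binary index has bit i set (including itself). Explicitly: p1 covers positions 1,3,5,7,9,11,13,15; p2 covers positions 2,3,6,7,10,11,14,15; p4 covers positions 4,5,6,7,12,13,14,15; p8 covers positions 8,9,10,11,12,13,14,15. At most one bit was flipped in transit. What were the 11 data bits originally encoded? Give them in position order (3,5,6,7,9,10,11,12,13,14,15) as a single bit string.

s1: b1⊕b3⊕b5⊕b7⊕b9⊕b11⊕b13⊕b15 = 0⊕0⊕0⊕1⊕0⊕0⊕1⊕0 = 0
s2: b2⊕b3⊕b6⊕b7⊕b10⊕b11⊕b14⊕b15 = 0⊕0⊕0⊕1⊕0⊕0⊕0⊕0 = 1
s4: b4⊕b5⊕b6⊕b7⊕b12⊕b13⊕b14⊕b15 = 0⊕0⊕0⊕1⊕1⊕1⊕0⊕0 = 1
s8: b8⊕b9⊕b10⊕b11⊕b12⊕b13⊕b14⊕b15 = 1⊕0⊕0⊕0⊕1⊕1⊕0⊕0 = 1
Syndrome (s8...s1) = 1110 → position 14.
Flip bit 14: corrected codeword = 000000110001110
Data bits at positions 3,5,6,7,9,10,11,12,13,14,15: 00010001110

00010001110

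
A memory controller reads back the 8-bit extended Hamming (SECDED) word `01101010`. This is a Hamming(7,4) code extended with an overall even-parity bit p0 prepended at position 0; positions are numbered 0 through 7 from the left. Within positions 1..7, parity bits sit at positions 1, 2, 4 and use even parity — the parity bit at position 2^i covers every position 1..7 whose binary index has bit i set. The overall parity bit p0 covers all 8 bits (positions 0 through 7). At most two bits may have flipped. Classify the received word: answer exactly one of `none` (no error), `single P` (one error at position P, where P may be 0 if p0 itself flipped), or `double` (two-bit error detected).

s1: b1⊕b3⊕b5⊕b7 = 1⊕0⊕0⊕0 = 1
s2: b2⊕b3⊕b6⊕b7 = 1⊕0⊕1⊕0 = 0
s4: b4⊕b5⊕b6⊕b7 = 1⊕0⊕1⊕0 = 0
Syndrome (s4...s1) = 001 → position 1.
Overall parity (XOR of all 8 bits, including p0): 0⊕1⊕1⊕0⊕1⊕0⊕1⊕0 = 0
Overall=0, syndrome position=1 → double-bit error detected (uncorrectable).

double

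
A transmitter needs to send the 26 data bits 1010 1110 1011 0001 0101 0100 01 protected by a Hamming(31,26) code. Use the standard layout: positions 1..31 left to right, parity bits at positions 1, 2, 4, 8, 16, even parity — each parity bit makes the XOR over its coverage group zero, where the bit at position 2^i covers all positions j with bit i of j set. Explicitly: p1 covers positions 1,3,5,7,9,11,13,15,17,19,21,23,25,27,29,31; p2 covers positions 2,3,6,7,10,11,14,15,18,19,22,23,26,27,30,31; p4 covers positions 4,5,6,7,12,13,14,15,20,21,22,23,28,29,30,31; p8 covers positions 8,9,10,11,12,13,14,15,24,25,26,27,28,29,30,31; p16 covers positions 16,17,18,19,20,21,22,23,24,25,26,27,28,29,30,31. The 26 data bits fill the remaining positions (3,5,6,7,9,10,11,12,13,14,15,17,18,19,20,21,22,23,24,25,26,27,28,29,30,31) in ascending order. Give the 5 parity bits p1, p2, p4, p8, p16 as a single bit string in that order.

Place data bits at non-power-of-two positions: b3=1, b5=0, b6=1, b7=0, b9=1, b10=1, b11=1, b12=0, b13=1, b14=0, b15=1, b17=1, b18=0, b19=0, b20=0, b21=1, b22=0, b23=1, b24=0, b25=1, b26=0, b27=1, b28=0, b29=0, b30=0, b31=1.
p1 = XOR of data positions {3,5,7,9,11,13,15,17,19,21,23,25,27,29,31} = 1⊕0⊕0⊕1⊕1⊕1⊕1⊕1⊕0⊕1⊕1⊕1⊕1⊕0⊕1 = 1
p2 = XOR of data positions {3,6,7,10,11,14,15,18,19,22,23,26,27,30,31} = 1⊕1⊕0⊕1⊕1⊕0⊕1⊕0⊕0⊕0⊕1⊕0⊕1⊕0⊕1 = 0
p4 = XOR of data positions {5,6,7,12,13,14,15,20,21,22,23,28,29,30,31} = 0⊕1⊕0⊕0⊕1⊕0⊕1⊕0⊕1⊕0⊕1⊕0⊕0⊕0⊕1 = 0
p8 = XOR of data positions {9,10,11,12,13,14,15,24,25,26,27,28,29,30,31} = 1⊕1⊕1⊕0⊕1⊕0⊕1⊕0⊕1⊕0⊕1⊕0⊕0⊕0⊕1 = 0
p16 = XOR of data positions {17,18,19,20,21,22,23,24,25,26,27,28,29,30,31} = 1⊕0⊕0⊕0⊕1⊕0⊕1⊕0⊕1⊕0⊕1⊕0⊕0⊕0⊕1 = 0
Parity bits p1,p2,p4,p8,p16 = 10000

10000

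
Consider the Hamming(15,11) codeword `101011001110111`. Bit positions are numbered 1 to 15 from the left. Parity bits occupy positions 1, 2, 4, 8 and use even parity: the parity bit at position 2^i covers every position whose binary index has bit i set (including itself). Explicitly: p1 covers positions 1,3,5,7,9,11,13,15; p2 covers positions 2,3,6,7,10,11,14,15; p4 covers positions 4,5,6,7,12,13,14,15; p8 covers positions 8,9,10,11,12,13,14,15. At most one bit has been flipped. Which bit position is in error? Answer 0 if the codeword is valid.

5

s1: b1⊕b3⊕b5⊕b7⊕b9⊕b11⊕b13⊕b15 = 1⊕1⊕1⊕0⊕1⊕1⊕1⊕1 = 1
s2: b2⊕b3⊕b6⊕b7⊕b10⊕b11⊕b14⊕b15 = 0⊕1⊕1⊕0⊕1⊕1⊕1⊕1 = 0
s4: b4⊕b5⊕b6⊕b7⊕b12⊕b13⊕b14⊕b15 = 0⊕1⊕1⊕0⊕0⊕1⊕1⊕1 = 1
s8: b8⊕b9⊕b10⊕b11⊕b12⊕b13⊕b14⊕b15 = 0⊕1⊕1⊕1⊕0⊕1⊕1⊕1 = 0
Syndrome (s8...s1) = 0101 → position 5.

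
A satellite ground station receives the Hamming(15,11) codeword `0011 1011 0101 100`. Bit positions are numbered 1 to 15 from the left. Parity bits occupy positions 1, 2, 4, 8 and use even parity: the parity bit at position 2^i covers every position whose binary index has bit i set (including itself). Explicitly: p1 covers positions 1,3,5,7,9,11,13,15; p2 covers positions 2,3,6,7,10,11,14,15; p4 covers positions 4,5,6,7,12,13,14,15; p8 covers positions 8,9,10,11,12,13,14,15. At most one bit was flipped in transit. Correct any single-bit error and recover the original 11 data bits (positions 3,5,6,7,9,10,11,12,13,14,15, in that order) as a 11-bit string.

s1: b1⊕b3⊕b5⊕b7⊕b9⊕b11⊕b13⊕b15 = 0⊕1⊕1⊕1⊕0⊕0⊕1⊕0 = 0
s2: b2⊕b3⊕b6⊕b7⊕b10⊕b11⊕b14⊕b15 = 0⊕1⊕0⊕1⊕1⊕0⊕0⊕0 = 1
s4: b4⊕b5⊕b6⊕b7⊕b12⊕b13⊕b14⊕b15 = 1⊕1⊕0⊕1⊕1⊕1⊕0⊕0 = 1
s8: b8⊕b9⊕b10⊕b11⊕b12⊕b13⊕b14⊕b15 = 1⊕0⊕1⊕0⊕1⊕1⊕0⊕0 = 0
Syndrome (s8...s1) = 0110 → position 6.
Flip bit 6: corrected codeword = 001111110101100
Data bits at positions 3,5,6,7,9,10,11,12,13,14,15: 11110101100

11110101100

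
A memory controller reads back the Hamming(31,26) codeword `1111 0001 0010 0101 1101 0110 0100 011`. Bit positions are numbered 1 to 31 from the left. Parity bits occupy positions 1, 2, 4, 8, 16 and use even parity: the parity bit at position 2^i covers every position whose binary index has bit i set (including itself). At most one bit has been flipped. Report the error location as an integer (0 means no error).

20

s1: b1⊕b3⊕b5⊕b7⊕b9⊕b11⊕b13⊕b15⊕b17⊕b19⊕b21⊕b23⊕b25⊕b27⊕b29⊕b31 = 1⊕1⊕0⊕0⊕0⊕1⊕0⊕0⊕1⊕0⊕0⊕1⊕0⊕0⊕0⊕1 = 0
s2: b2⊕b3⊕b6⊕b7⊕b10⊕b11⊕b14⊕b15⊕b18⊕b19⊕b22⊕b23⊕b26⊕b27⊕b30⊕b31 = 1⊕1⊕0⊕0⊕0⊕1⊕1⊕0⊕1⊕0⊕1⊕1⊕1⊕0⊕1⊕1 = 0
s4: b4⊕b5⊕b6⊕b7⊕b12⊕b13⊕b14⊕b15⊕b20⊕b21⊕b22⊕b23⊕b28⊕b29⊕b30⊕b31 = 1⊕0⊕0⊕0⊕0⊕0⊕1⊕0⊕1⊕0⊕1⊕1⊕0⊕0⊕1⊕1 = 1
s8: b8⊕b9⊕b10⊕b11⊕b12⊕b13⊕b14⊕b15⊕b24⊕b25⊕b26⊕b27⊕b28⊕b29⊕b30⊕b31 = 1⊕0⊕0⊕1⊕0⊕0⊕1⊕0⊕0⊕0⊕1⊕0⊕0⊕0⊕1⊕1 = 0
s16: b16⊕b17⊕b18⊕b19⊕b20⊕b21⊕b22⊕b23⊕b24⊕b25⊕b26⊕b27⊕b28⊕b29⊕b30⊕b31 = 1⊕1⊕1⊕0⊕1⊕0⊕1⊕1⊕0⊕0⊕1⊕0⊕0⊕0⊕1⊕1 = 1
Syndrome (s16...s1) = 10100 → position 20.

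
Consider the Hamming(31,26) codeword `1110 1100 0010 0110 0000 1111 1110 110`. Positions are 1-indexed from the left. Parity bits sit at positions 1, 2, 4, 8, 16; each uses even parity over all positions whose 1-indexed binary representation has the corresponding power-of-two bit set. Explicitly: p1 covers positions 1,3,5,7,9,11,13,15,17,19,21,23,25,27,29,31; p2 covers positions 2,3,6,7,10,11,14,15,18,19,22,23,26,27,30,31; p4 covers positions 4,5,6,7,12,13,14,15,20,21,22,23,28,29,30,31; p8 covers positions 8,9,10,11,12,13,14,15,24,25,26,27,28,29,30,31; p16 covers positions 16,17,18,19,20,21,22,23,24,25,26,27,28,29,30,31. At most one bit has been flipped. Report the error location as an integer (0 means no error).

30

s1: b1⊕b3⊕b5⊕b7⊕b9⊕b11⊕b13⊕b15⊕b17⊕b19⊕b21⊕b23⊕b25⊕b27⊕b29⊕b31 = 1⊕1⊕1⊕0⊕0⊕1⊕0⊕1⊕0⊕0⊕1⊕1⊕1⊕1⊕1⊕0 = 0
s2: b2⊕b3⊕b6⊕b7⊕b10⊕b11⊕b14⊕b15⊕b18⊕b19⊕b22⊕b23⊕b26⊕b27⊕b30⊕b31 = 1⊕1⊕1⊕0⊕0⊕1⊕1⊕1⊕0⊕0⊕1⊕1⊕1⊕1⊕1⊕0 = 1
s4: b4⊕b5⊕b6⊕b7⊕b12⊕b13⊕b14⊕b15⊕b20⊕b21⊕b22⊕b23⊕b28⊕b29⊕b30⊕b31 = 0⊕1⊕1⊕0⊕0⊕0⊕1⊕1⊕0⊕1⊕1⊕1⊕0⊕1⊕1⊕0 = 1
s8: b8⊕b9⊕b10⊕b11⊕b12⊕b13⊕b14⊕b15⊕b24⊕b25⊕b26⊕b27⊕b28⊕b29⊕b30⊕b31 = 0⊕0⊕0⊕1⊕0⊕0⊕1⊕1⊕1⊕1⊕1⊕1⊕0⊕1⊕1⊕0 = 1
s16: b16⊕b17⊕b18⊕b19⊕b20⊕b21⊕b22⊕b23⊕b24⊕b25⊕b26⊕b27⊕b28⊕b29⊕b30⊕b31 = 0⊕0⊕0⊕0⊕0⊕1⊕1⊕1⊕1⊕1⊕1⊕1⊕0⊕1⊕1⊕0 = 1
Syndrome (s16...s1) = 11110 → position 30.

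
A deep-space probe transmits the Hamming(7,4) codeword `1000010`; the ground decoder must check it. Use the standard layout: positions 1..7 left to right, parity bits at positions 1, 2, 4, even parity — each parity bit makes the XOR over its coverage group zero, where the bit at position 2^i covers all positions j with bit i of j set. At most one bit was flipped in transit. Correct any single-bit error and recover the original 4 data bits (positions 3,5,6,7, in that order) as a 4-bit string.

s1: b1⊕b3⊕b5⊕b7 = 1⊕0⊕0⊕0 = 1
s2: b2⊕b3⊕b6⊕b7 = 0⊕0⊕1⊕0 = 1
s4: b4⊕b5⊕b6⊕b7 = 0⊕0⊕1⊕0 = 1
Syndrome (s4...s1) = 111 → position 7.
Flip bit 7: corrected codeword = 1000011
Data bits at positions 3,5,6,7: 0011

0011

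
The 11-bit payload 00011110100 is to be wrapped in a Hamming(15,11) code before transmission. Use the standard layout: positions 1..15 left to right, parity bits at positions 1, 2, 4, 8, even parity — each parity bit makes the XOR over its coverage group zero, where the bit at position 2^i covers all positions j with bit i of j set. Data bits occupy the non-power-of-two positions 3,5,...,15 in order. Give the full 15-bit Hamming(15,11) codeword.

010000101110100

Place data bits at non-power-of-two positions: b3=0, b5=0, b6=0, b7=1, b9=1, b10=1, b11=1, b12=0, b13=1, b14=0, b15=0.
p1 = XOR of data positions {3,5,7,9,11,13,15} = 0⊕0⊕1⊕1⊕1⊕1⊕0 = 0
p2 = XOR of data positions {3,6,7,10,11,14,15} = 0⊕0⊕1⊕1⊕1⊕0⊕0 = 1
p4 = XOR of data positions {5,6,7,12,13,14,15} = 0⊕0⊕1⊕0⊕1⊕0⊕0 = 0
p8 = XOR of data positions {9,10,11,12,13,14,15} = 1⊕1⊕1⊕0⊕1⊕0⊕0 = 0
Codeword b1..b15 = 010000101110100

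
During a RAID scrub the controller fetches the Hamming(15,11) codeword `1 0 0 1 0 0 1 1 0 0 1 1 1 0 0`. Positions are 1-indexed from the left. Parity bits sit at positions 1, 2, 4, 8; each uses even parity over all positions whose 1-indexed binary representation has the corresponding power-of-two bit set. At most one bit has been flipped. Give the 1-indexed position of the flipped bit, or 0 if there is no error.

0

s1: b1⊕b3⊕b5⊕b7⊕b9⊕b11⊕b13⊕b15 = 1⊕0⊕0⊕1⊕0⊕1⊕1⊕0 = 0
s2: b2⊕b3⊕b6⊕b7⊕b10⊕b11⊕b14⊕b15 = 0⊕0⊕0⊕1⊕0⊕1⊕0⊕0 = 0
s4: b4⊕b5⊕b6⊕b7⊕b12⊕b13⊕b14⊕b15 = 1⊕0⊕0⊕1⊕1⊕1⊕0⊕0 = 0
s8: b8⊕b9⊕b10⊕b11⊕b12⊕b13⊕b14⊕b15 = 1⊕0⊕0⊕1⊕1⊕1⊕0⊕0 = 0
Syndrome (s8...s1) = 0000 → position 0 (no error).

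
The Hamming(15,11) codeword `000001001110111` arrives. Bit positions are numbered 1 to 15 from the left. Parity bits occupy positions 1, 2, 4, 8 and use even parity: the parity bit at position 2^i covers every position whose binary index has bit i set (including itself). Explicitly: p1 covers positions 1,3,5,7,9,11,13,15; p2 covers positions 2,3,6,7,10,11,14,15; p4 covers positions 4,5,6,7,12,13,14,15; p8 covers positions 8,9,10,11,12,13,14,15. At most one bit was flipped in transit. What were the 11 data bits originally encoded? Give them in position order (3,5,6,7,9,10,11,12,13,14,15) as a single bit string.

s1: b1⊕b3⊕b5⊕b7⊕b9⊕b11⊕b13⊕b15 = 0⊕0⊕0⊕0⊕1⊕1⊕1⊕1 = 0
s2: b2⊕b3⊕b6⊕b7⊕b10⊕b11⊕b14⊕b15 = 0⊕0⊕1⊕0⊕1⊕1⊕1⊕1 = 1
s4: b4⊕b5⊕b6⊕b7⊕b12⊕b13⊕b14⊕b15 = 0⊕0⊕1⊕0⊕0⊕1⊕1⊕1 = 0
s8: b8⊕b9⊕b10⊕b11⊕b12⊕b13⊕b14⊕b15 = 0⊕1⊕1⊕1⊕0⊕1⊕1⊕1 = 0
Syndrome (s8...s1) = 0010 → position 2.
Flip bit 2: corrected codeword = 010001001110111
Data bits at positions 3,5,6,7,9,10,11,12,13,14,15: 00101110111

00101110111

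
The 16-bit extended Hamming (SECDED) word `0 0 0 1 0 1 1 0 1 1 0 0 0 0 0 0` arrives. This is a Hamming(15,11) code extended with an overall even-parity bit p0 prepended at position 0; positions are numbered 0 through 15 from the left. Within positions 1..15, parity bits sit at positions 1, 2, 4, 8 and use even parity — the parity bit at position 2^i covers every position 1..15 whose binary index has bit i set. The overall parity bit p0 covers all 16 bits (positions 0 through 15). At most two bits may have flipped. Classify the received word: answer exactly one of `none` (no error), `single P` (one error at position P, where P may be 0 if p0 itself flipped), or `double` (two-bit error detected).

single 1

s1: b1⊕b3⊕b5⊕b7⊕b9⊕b11⊕b13⊕b15 = 0⊕1⊕1⊕0⊕1⊕0⊕0⊕0 = 1
s2: b2⊕b3⊕b6⊕b7⊕b10⊕b11⊕b14⊕b15 = 0⊕1⊕1⊕0⊕0⊕0⊕0⊕0 = 0
s4: b4⊕b5⊕b6⊕b7⊕b12⊕b13⊕b14⊕b15 = 0⊕1⊕1⊕0⊕0⊕0⊕0⊕0 = 0
s8: b8⊕b9⊕b10⊕b11⊕b12⊕b13⊕b14⊕b15 = 1⊕1⊕0⊕0⊕0⊕0⊕0⊕0 = 0
Syndrome (s8...s1) = 0001 → position 1.
Overall parity (XOR of all 16 bits, including p0): 0⊕0⊕0⊕1⊕0⊕1⊕1⊕0⊕1⊕1⊕0⊕0⊕0⊕0⊕0⊕0 = 1
Overall=1, syndrome position=1 → single-bit error at position 1.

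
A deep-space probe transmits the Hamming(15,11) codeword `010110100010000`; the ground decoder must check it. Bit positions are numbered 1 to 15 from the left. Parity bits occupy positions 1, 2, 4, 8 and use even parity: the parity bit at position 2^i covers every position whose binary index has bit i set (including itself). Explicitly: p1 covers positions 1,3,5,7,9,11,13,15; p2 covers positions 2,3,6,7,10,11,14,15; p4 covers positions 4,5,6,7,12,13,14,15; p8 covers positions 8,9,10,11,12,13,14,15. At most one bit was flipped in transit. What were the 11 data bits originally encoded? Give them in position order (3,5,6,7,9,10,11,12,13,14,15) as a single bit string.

01010010001

s1: b1⊕b3⊕b5⊕b7⊕b9⊕b11⊕b13⊕b15 = 0⊕0⊕1⊕1⊕0⊕1⊕0⊕0 = 1
s2: b2⊕b3⊕b6⊕b7⊕b10⊕b11⊕b14⊕b15 = 1⊕0⊕0⊕1⊕0⊕1⊕0⊕0 = 1
s4: b4⊕b5⊕b6⊕b7⊕b12⊕b13⊕b14⊕b15 = 1⊕1⊕0⊕1⊕0⊕0⊕0⊕0 = 1
s8: b8⊕b9⊕b10⊕b11⊕b12⊕b13⊕b14⊕b15 = 0⊕0⊕0⊕1⊕0⊕0⊕0⊕0 = 1
Syndrome (s8...s1) = 1111 → position 15.
Flip bit 15: corrected codeword = 010110100010001
Data bits at positions 3,5,6,7,9,10,11,12,13,14,15: 01010010001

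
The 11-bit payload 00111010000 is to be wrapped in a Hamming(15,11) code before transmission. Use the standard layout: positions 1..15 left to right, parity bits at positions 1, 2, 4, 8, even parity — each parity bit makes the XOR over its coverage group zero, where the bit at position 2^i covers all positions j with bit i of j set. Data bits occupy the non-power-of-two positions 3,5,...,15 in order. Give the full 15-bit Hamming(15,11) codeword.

Place data bits at non-power-of-two positions: b3=0, b5=0, b6=1, b7=1, b9=1, b10=0, b11=1, b12=0, b13=0, b14=0, b15=0.
p1 = XOR of data positions {3,5,7,9,11,13,15} = 0⊕0⊕1⊕1⊕1⊕0⊕0 = 1
p2 = XOR of data positions {3,6,7,10,11,14,15} = 0⊕1⊕1⊕0⊕1⊕0⊕0 = 1
p4 = XOR of data positions {5,6,7,12,13,14,15} = 0⊕1⊕1⊕0⊕0⊕0⊕0 = 0
p8 = XOR of data positions {9,10,11,12,13,14,15} = 1⊕0⊕1⊕0⊕0⊕0⊕0 = 0
Codeword b1..b15 = 110001101010000

110001101010000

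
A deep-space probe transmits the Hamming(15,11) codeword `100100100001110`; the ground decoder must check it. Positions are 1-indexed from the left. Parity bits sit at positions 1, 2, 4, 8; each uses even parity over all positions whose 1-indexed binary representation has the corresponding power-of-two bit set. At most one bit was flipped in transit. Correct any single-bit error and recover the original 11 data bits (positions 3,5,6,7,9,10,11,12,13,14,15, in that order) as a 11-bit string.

s1: b1⊕b3⊕b5⊕b7⊕b9⊕b11⊕b13⊕b15 = 1⊕0⊕0⊕1⊕0⊕0⊕1⊕0 = 1
s2: b2⊕b3⊕b6⊕b7⊕b10⊕b11⊕b14⊕b15 = 0⊕0⊕0⊕1⊕0⊕0⊕1⊕0 = 0
s4: b4⊕b5⊕b6⊕b7⊕b12⊕b13⊕b14⊕b15 = 1⊕0⊕0⊕1⊕1⊕1⊕1⊕0 = 1
s8: b8⊕b9⊕b10⊕b11⊕b12⊕b13⊕b14⊕b15 = 0⊕0⊕0⊕0⊕1⊕1⊕1⊕0 = 1
Syndrome (s8...s1) = 1101 → position 13.
Flip bit 13: corrected codeword = 100100100001010
Data bits at positions 3,5,6,7,9,10,11,12,13,14,15: 00010001010

00010001010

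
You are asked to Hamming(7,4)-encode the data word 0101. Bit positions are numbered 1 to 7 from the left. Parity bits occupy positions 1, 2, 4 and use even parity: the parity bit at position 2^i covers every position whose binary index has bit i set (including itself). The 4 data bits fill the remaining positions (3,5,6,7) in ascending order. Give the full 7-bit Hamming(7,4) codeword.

0100101

Place data bits at non-power-of-two positions: b3=0, b5=1, b6=0, b7=1.
p1 = XOR of data positions {3,5,7} = 0⊕1⊕1 = 0
p2 = XOR of data positions {3,6,7} = 0⊕0⊕1 = 1
p4 = XOR of data positions {5,6,7} = 1⊕0⊕1 = 0
Codeword b1..b7 = 0100101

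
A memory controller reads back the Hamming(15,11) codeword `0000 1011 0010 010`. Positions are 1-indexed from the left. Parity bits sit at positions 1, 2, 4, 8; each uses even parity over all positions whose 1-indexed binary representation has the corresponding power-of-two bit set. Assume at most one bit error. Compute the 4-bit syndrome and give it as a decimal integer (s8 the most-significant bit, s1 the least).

15

s1: b1⊕b3⊕b5⊕b7⊕b9⊕b11⊕b13⊕b15 = 0⊕0⊕1⊕1⊕0⊕1⊕0⊕0 = 1
s2: b2⊕b3⊕b6⊕b7⊕b10⊕b11⊕b14⊕b15 = 0⊕0⊕0⊕1⊕0⊕1⊕1⊕0 = 1
s4: b4⊕b5⊕b6⊕b7⊕b12⊕b13⊕b14⊕b15 = 0⊕1⊕0⊕1⊕0⊕0⊕1⊕0 = 1
s8: b8⊕b9⊕b10⊕b11⊕b12⊕b13⊕b14⊕b15 = 1⊕0⊕0⊕1⊕0⊕0⊕1⊕0 = 1
Syndrome (s8...s1) = 1111 → position 15.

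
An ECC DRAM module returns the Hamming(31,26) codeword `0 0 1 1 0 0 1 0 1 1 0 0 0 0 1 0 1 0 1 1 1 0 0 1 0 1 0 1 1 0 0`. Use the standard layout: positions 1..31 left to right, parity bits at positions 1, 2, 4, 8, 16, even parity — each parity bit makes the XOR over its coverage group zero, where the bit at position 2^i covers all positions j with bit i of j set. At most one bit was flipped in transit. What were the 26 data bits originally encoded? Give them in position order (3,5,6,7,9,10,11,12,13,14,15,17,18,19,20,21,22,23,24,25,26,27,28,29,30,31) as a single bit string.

s1: b1⊕b3⊕b5⊕b7⊕b9⊕b11⊕b13⊕b15⊕b17⊕b19⊕b21⊕b23⊕b25⊕b27⊕b29⊕b31 = 0⊕1⊕0⊕1⊕1⊕0⊕0⊕1⊕1⊕1⊕1⊕0⊕0⊕0⊕1⊕0 = 0
s2: b2⊕b3⊕b6⊕b7⊕b10⊕b11⊕b14⊕b15⊕b18⊕b19⊕b22⊕b23⊕b26⊕b27⊕b30⊕b31 = 0⊕1⊕0⊕1⊕1⊕0⊕0⊕1⊕0⊕1⊕0⊕0⊕1⊕0⊕0⊕0 = 0
s4: b4⊕b5⊕b6⊕b7⊕b12⊕b13⊕b14⊕b15⊕b20⊕b21⊕b22⊕b23⊕b28⊕b29⊕b30⊕b31 = 1⊕0⊕0⊕1⊕0⊕0⊕0⊕1⊕1⊕1⊕0⊕0⊕1⊕1⊕0⊕0 = 1
s8: b8⊕b9⊕b10⊕b11⊕b12⊕b13⊕b14⊕b15⊕b24⊕b25⊕b26⊕b27⊕b28⊕b29⊕b30⊕b31 = 0⊕1⊕1⊕0⊕0⊕0⊕0⊕1⊕1⊕0⊕1⊕0⊕1⊕1⊕0⊕0 = 1
s16: b16⊕b17⊕b18⊕b19⊕b20⊕b21⊕b22⊕b23⊕b24⊕b25⊕b26⊕b27⊕b28⊕b29⊕b30⊕b31 = 0⊕1⊕0⊕1⊕1⊕1⊕0⊕0⊕1⊕0⊕1⊕0⊕1⊕1⊕0⊕0 = 0
Syndrome (s16...s1) = 01100 → position 12.
Flip bit 12: corrected codeword = 0011001011010010101110010101100
Data bits at positions 3,5,6,7,9,10,11,12,13,14,15,17,18,19,20,21,22,23,24,25,26,27,28,29,30,31: 10011101001101110010101100

10011101001101110010101100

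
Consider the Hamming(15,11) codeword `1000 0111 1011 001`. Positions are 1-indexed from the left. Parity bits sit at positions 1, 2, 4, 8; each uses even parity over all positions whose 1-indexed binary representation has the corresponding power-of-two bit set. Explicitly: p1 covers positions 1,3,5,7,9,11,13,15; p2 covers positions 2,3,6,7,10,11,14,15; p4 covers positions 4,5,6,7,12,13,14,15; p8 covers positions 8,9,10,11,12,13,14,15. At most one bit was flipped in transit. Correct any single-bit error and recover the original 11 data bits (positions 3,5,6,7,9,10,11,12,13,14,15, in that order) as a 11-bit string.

00110011001

s1: b1⊕b3⊕b5⊕b7⊕b9⊕b11⊕b13⊕b15 = 1⊕0⊕0⊕1⊕1⊕1⊕0⊕1 = 1
s2: b2⊕b3⊕b6⊕b7⊕b10⊕b11⊕b14⊕b15 = 0⊕0⊕1⊕1⊕0⊕1⊕0⊕1 = 0
s4: b4⊕b5⊕b6⊕b7⊕b12⊕b13⊕b14⊕b15 = 0⊕0⊕1⊕1⊕1⊕0⊕0⊕1 = 0
s8: b8⊕b9⊕b10⊕b11⊕b12⊕b13⊕b14⊕b15 = 1⊕1⊕0⊕1⊕1⊕0⊕0⊕1 = 1
Syndrome (s8...s1) = 1001 → position 9.
Flip bit 9: corrected codeword = 100001110011001
Data bits at positions 3,5,6,7,9,10,11,12,13,14,15: 00110011001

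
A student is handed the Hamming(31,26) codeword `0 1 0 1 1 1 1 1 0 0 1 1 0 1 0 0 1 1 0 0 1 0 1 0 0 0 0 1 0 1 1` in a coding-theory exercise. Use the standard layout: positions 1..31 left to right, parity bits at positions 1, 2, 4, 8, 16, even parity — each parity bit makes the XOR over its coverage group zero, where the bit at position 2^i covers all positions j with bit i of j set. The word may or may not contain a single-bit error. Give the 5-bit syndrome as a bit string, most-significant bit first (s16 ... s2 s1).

11111

s1: b1⊕b3⊕b5⊕b7⊕b9⊕b11⊕b13⊕b15⊕b17⊕b19⊕b21⊕b23⊕b25⊕b27⊕b29⊕b31 = 0⊕0⊕1⊕1⊕0⊕1⊕0⊕0⊕1⊕0⊕1⊕1⊕0⊕0⊕0⊕1 = 1
s2: b2⊕b3⊕b6⊕b7⊕b10⊕b11⊕b14⊕b15⊕b18⊕b19⊕b22⊕b23⊕b26⊕b27⊕b30⊕b31 = 1⊕0⊕1⊕1⊕0⊕1⊕1⊕0⊕1⊕0⊕0⊕1⊕0⊕0⊕1⊕1 = 1
s4: b4⊕b5⊕b6⊕b7⊕b12⊕b13⊕b14⊕b15⊕b20⊕b21⊕b22⊕b23⊕b28⊕b29⊕b30⊕b31 = 1⊕1⊕1⊕1⊕1⊕0⊕1⊕0⊕0⊕1⊕0⊕1⊕1⊕0⊕1⊕1 = 1
s8: b8⊕b9⊕b10⊕b11⊕b12⊕b13⊕b14⊕b15⊕b24⊕b25⊕b26⊕b27⊕b28⊕b29⊕b30⊕b31 = 1⊕0⊕0⊕1⊕1⊕0⊕1⊕0⊕0⊕0⊕0⊕0⊕1⊕0⊕1⊕1 = 1
s16: b16⊕b17⊕b18⊕b19⊕b20⊕b21⊕b22⊕b23⊕b24⊕b25⊕b26⊕b27⊕b28⊕b29⊕b30⊕b31 = 0⊕1⊕1⊕0⊕0⊕1⊕0⊕1⊕0⊕0⊕0⊕0⊕1⊕0⊕1⊕1 = 1
Syndrome (s16...s1) = 11111 → position 31.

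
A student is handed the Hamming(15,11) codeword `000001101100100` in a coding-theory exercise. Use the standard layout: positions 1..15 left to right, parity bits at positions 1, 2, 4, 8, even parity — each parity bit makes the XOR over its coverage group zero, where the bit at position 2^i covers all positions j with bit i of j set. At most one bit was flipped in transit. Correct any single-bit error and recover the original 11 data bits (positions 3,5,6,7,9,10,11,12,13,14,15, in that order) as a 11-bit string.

s1: b1⊕b3⊕b5⊕b7⊕b9⊕b11⊕b13⊕b15 = 0⊕0⊕0⊕1⊕1⊕0⊕1⊕0 = 1
s2: b2⊕b3⊕b6⊕b7⊕b10⊕b11⊕b14⊕b15 = 0⊕0⊕1⊕1⊕1⊕0⊕0⊕0 = 1
s4: b4⊕b5⊕b6⊕b7⊕b12⊕b13⊕b14⊕b15 = 0⊕0⊕1⊕1⊕0⊕1⊕0⊕0 = 1
s8: b8⊕b9⊕b10⊕b11⊕b12⊕b13⊕b14⊕b15 = 0⊕1⊕1⊕0⊕0⊕1⊕0⊕0 = 1
Syndrome (s8...s1) = 1111 → position 15.
Flip bit 15: corrected codeword = 000001101100101
Data bits at positions 3,5,6,7,9,10,11,12,13,14,15: 00111100101

00111100101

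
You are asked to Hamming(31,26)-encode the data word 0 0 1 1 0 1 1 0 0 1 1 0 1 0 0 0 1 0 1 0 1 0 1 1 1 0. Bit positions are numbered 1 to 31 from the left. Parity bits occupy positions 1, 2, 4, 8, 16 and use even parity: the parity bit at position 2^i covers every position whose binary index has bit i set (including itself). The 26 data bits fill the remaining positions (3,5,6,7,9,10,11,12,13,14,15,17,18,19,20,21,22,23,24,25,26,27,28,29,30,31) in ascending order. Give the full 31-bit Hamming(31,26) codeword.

0000011101100111010001010101110

Place data bits at non-power-of-two positions: b3=0, b5=0, b6=1, b7=1, b9=0, b10=1, b11=1, b12=0, b13=0, b14=1, b15=1, b17=0, b18=1, b19=0, b20=0, b21=0, b22=1, b23=0, b24=1, b25=0, b26=1, b27=0, b28=1, b29=1, b30=1, b31=0.
p1 = XOR of data positions {3,5,7,9,11,13,15,17,19,21,23,25,27,29,31} = 0⊕0⊕1⊕0⊕1⊕0⊕1⊕0⊕0⊕0⊕0⊕0⊕0⊕1⊕0 = 0
p2 = XOR of data positions {3,6,7,10,11,14,15,18,19,22,23,26,27,30,31} = 0⊕1⊕1⊕1⊕1⊕1⊕1⊕1⊕0⊕1⊕0⊕1⊕0⊕1⊕0 = 0
p4 = XOR of data positions {5,6,7,12,13,14,15,20,21,22,23,28,29,30,31} = 0⊕1⊕1⊕0⊕0⊕1⊕1⊕0⊕0⊕1⊕0⊕1⊕1⊕1⊕0 = 0
p8 = XOR of data positions {9,10,11,12,13,14,15,24,25,26,27,28,29,30,31} = 0⊕1⊕1⊕0⊕0⊕1⊕1⊕1⊕0⊕1⊕0⊕1⊕1⊕1⊕0 = 1
p16 = XOR of data positions {17,18,19,20,21,22,23,24,25,26,27,28,29,30,31} = 0⊕1⊕0⊕0⊕0⊕1⊕0⊕1⊕0⊕1⊕0⊕1⊕1⊕1⊕0 = 1
Codeword b1..b31 = 0000011101100111010001010101110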